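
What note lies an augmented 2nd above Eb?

A second above E lands on the letter F.
An augmented second spans 3 semitones, so Eb moves to pitch class 6. On the letter F that is F#.

F#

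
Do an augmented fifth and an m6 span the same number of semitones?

An augmented fifth spans 8 semitones; a minor sixth spans 8.
They are enharmonically equivalent.

Yes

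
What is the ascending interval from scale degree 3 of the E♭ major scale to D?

perfect fifth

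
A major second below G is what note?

G down a major second is F, so the target letter is F.
From G, a major second is 2 semitones down: F.

F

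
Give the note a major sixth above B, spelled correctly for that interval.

G#

A sixth above B lands on the letter G.
A major sixth spans 9 semitones, so B moves to pitch class 8. On the letter G that is G#.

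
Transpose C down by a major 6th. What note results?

A sixth below C lands on the letter E.
A major sixth spans 9 semitones, so C moves to pitch class 3. On the letter E that is Eb.

Eb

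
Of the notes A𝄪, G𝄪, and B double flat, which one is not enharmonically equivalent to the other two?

A##

In 12-tone equal temperament, enharmonic equivalents share a pitch class. A## is pitch class 11; G## is pitch class 9; Bbb is pitch class 9.
G## and Bbb share pitch class 9, while A## is pitch class 11.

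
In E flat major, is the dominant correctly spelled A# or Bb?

Each scale degree takes a distinct letter name. Degree 5 of a scale on E must use the letter B.
Bb and A# are enharmonically the same pitch, but only Bb uses the letter B, so it is the correct spelling here.

Bb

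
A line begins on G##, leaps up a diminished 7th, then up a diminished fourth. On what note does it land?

Bb

A diminished seventh up from G## is F# (letter F, 9 semitones up).
A diminished fourth up from F# is Bb (letter B, 4 semitones up).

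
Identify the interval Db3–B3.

Counting letters D–E–F–G–A–B gives a sixth.
Db→B = 10 semitones, 1 wider than the major sixth (9), so augmented.

augmented sixth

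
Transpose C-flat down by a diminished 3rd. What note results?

A

C down a major third is Ab, so the target letter is A.
From Cb, a diminished third is 2 semitones down: A.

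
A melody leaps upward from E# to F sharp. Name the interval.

The letter names run E→F, a span of 1 letter step, so the interval is some kind of second.
E# to F# is 1 semitone. A major second is 2, so 1 makes it minor.

minor second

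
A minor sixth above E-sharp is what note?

C#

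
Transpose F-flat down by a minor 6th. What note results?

Ab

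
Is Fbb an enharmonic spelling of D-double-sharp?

Two spellings are enharmonically equivalent only if they share a pitch class.
Here Fbb → 3, D## → 4; 3 ≠ 4, so they are not.

No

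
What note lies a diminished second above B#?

A second above B lands on the letter C.
A diminished second spans 0 semitones, so B# moves to pitch class 0. On the letter C that is C.

C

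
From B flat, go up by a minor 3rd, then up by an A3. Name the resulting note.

A minor third up from Bb is Db (letter D, 3 semitones up).
An augmented third up from Db is F# (letter F, 5 semitones up).

F#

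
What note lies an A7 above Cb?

B

C up a major seventh is B, so the target letter is B.
From Cb, an augmented seventh is 12 semitones up: B.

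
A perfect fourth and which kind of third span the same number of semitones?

A perfect fourth spans 5 semitones.
A third spanning 5 semitones is augmented (the major third is 4).

augmented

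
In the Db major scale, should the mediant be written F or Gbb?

F

Each scale degree takes a distinct letter name. Degree 3 of a scale on D must use the letter F.
F and Gbb are enharmonically the same pitch, but only F uses the letter F, so it is the correct spelling here.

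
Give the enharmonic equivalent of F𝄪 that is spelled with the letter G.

G

F## is pitch class 7. The letter G alone is pitch class 7.
Pitch class 7 on G needs no accidental: G.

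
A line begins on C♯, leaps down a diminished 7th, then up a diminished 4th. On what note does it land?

G#

A diminished seventh down from C# is D## (letter D, 9 semitones down).
A diminished fourth up from D## is G# (letter G, 4 semitones up).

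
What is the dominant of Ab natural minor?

Eb

Degree 5 takes the letter 4 steps above A, which is E.
In natural minor, degree 5 sits 7 semitones above the tonic. Ab + 7 semitones is pitch class 3, spelled on E as Eb.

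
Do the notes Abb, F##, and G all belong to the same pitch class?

Abb = pitch class 7 and F## = pitch class 7 and G = pitch class 7 — the same pitch class, so they are enharmonic equivalents.

Yes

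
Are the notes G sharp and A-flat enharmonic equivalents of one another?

G# = pitch class 8 and Ab = pitch class 8 — the same pitch class, so they are enharmonic equivalents.

Yes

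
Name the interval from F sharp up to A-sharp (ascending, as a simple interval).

The letter names run F→A, a span of 2 letter steps, so the interval is some kind of third.
F# to A# is 4 semitones. A major third is 4, so 4 makes it major.

major third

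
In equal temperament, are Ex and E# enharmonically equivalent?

No

E## is pitch class 6; E# is pitch class 5.
The pitch classes differ (6 vs. 5), so they are not enharmonic equivalents.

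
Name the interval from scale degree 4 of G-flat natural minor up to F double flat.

diminished fourth

Scale degree 4 of Gb natural minor is Cb.
Cb up to Fbb: letters C→F make it a fourth; 4 semitones makes it diminished.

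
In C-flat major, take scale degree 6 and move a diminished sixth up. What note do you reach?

Fbb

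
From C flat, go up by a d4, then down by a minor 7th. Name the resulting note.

A diminished fourth up from Cb is Fbb (letter F, 4 semitones up).
A minor seventh down from Fbb is Gbb (letter G, 10 semitones down).

Gbb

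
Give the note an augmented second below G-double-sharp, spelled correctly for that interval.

A second below G lands on the letter F.
An augmented second spans 3 semitones, so G## moves to pitch class 6. On the letter F that is F#.

F#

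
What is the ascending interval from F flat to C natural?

augmented fifth

Counting letters F–G–A–B–C gives a fifth.
Fb→C = 8 semitones, 1 wider than the perfect fifth (7), so augmented.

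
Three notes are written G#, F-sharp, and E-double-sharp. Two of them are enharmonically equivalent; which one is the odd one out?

G#

In 12-tone equal temperament, enharmonic equivalents share a pitch class. G# is pitch class 8; F# is pitch class 6; E## is pitch class 6.
F# and E## share pitch class 6, while G# is pitch class 8.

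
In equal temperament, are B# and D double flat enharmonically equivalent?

B# = pitch class 0 and Dbb = pitch class 0 — the same pitch class, so they are enharmonic equivalents.

Yes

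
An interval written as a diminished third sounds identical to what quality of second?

A diminished third spans 2 semitones.
A second spanning 2 semitones is major (the major second is 2).

major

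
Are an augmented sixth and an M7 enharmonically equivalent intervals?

No

An augmented sixth spans 10 semitones; a major seventh spans 11.
The spans differ, so they are not enharmonic equivalents.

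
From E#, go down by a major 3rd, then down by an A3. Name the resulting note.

Ab

A major third down from E# is C# (letter C, 4 semitones down).
An augmented third down from C# is Ab (letter A, 5 semitones down).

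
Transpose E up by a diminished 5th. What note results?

Bb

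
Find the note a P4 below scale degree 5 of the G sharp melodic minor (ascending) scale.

Scale degree 5 of G# melodic minor (ascending) is D#.
A perfect fourth (5 semitones) below D# lands on the letter A, giving A#.

A#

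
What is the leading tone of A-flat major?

G

The Ab major scale runs Ab Bb C Db Eb F G.
Degree 7 is G.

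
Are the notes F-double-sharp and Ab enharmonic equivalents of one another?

No

F## is pitch class 7; Ab is pitch class 8.
The pitch classes differ (7 vs. 8), so they are not enharmonic equivalents.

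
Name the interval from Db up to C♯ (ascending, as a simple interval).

augmented seventh

Counting letters D–E–F–G–A–B–C gives a seventh.
Db→C# = 12 semitones, 1 wider than the major seventh (11), so augmented.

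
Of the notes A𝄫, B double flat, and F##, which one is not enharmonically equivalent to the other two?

In 12-tone equal temperament, enharmonic equivalents share a pitch class. Abb is pitch class 7; Bbb is pitch class 9; F## is pitch class 7.
Abb and F## share pitch class 7, while Bbb is pitch class 9.

Bbb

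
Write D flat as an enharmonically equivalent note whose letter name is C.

C#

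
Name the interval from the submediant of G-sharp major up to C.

The submediant of G# major is E#.
E# up to C: letters E→C make it a sixth; 7 semitones makes it diminished.

diminished sixth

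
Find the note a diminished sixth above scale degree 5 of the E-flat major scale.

Scale degree 5 of Eb major is Bb.
A diminished sixth (7 semitones) above Bb lands on the letter G, giving Gbb.

Gbb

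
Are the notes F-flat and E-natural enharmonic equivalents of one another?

Yes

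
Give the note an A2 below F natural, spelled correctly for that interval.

F down a major second is Eb, so the target letter is E.
From F, an augmented second is 3 semitones down: Ebb.

Ebb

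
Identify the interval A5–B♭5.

Counting letters A–B gives a second.
A→Bb = 1 semitone, 1 narrower than the major second (2), so minor.

minor second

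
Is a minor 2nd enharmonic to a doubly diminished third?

A minor second spans 1 semitone; a doubly diminished third spans 1.
They are enharmonically equivalent.

Yes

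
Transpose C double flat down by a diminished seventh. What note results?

Db

C down a major seventh is Db, so the target letter is D.
From Cbb, a diminished seventh is 9 semitones down: Db.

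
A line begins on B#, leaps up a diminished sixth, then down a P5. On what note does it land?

C

A diminished sixth up from B# is G (letter G, 7 semitones up).
A perfect fifth down from G is C (letter C, 7 semitones down).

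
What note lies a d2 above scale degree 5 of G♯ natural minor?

Eb

Scale degree 5 of G# natural minor is D#.
A diminished second (0 semitones) above D# lands on the letter E, giving Eb.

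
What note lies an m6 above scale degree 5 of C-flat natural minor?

Scale degree 5 of Cb natural minor is Gb.
A minor sixth (8 semitones) above Gb lands on the letter E, giving Ebb.

Ebb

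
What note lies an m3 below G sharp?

E#

G down a major third is Eb, so the target letter is E.
From G#, a minor third is 3 semitones down: E#.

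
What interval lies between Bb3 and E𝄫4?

diminished fourth

The letter names run B→E, a span of 3 letter steps, so the interval is some kind of fourth.
Bb to Ebb is 4 semitones. A perfect fourth is 5, so 4 makes it diminished.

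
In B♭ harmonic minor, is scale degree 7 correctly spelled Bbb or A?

A

Each scale degree takes a distinct letter name. Degree 7 of a scale on B must use the letter A.
A and Bbb are enharmonically the same pitch, but only A uses the letter A, so it is the correct spelling here.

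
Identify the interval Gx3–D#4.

diminished fifth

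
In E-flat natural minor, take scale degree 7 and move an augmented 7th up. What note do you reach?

C#

Scale degree 7 of Eb natural minor is Db.
An augmented seventh (12 semitones) above Db lands on the letter C, giving C#.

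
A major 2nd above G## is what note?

A##

A second above G lands on the letter A.
A major second spans 2 semitones, so G## moves to pitch class 11. On the letter A that is A##.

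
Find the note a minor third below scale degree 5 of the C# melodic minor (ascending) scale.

E#

Scale degree 5 of C# melodic minor (ascending) is G#.
A minor third (3 semitones) below G# lands on the letter E, giving E#.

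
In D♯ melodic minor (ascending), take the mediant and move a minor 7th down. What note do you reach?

The mediant of D# melodic minor (ascending) is F#.
A minor seventh (10 semitones) below F# lands on the letter G, giving G#.

G#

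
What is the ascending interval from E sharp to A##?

augmented fourth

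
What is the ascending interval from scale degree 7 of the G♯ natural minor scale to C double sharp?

Scale degree 7 of G# natural minor is F#.
F# up to C##: letters F→C make it a fifth; 8 semitones makes it augmented.

augmented fifth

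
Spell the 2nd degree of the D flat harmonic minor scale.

Eb

The Db harmonic minor scale runs Db Eb Fb Gb Ab Bbb C.
Degree 2 is Eb.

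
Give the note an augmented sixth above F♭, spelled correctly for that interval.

F up a major sixth is D, so the target letter is D.
From Fb, an augmented sixth is 10 semitones up: D.

D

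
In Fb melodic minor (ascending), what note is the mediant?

The Fb melodic minor (ascending) scale runs Fb Gb Abb Bbb Cb Db Eb.
Degree 3 is Abb.

Abb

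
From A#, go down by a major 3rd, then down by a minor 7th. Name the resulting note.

G#

A major third down from A# is F# (letter F, 4 semitones down).
A minor seventh down from F# is G# (letter G, 10 semitones down).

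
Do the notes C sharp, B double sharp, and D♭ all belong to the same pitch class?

C# = pitch class 1 and B## = pitch class 1 and Db = pitch class 1 — the same pitch class, so they are enharmonic equivalents.

Yes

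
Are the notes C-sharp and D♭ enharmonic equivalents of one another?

C# is pitch class 1; Db is pitch class 1.
All spellings map to pitch class 1, so they are enharmonically equivalent.

Yes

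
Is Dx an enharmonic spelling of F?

No

D## is pitch class 4; F is pitch class 5.
The pitch classes differ (4 vs. 5), so they are not enharmonic equivalents.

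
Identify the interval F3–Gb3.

Counting letters F–G gives a second.
F→Gb = 1 semitone, 1 narrower than the major second (2), so minor.

minor second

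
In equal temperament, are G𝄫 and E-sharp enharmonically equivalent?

Gbb is pitch class 5; E# is pitch class 5.
All spellings map to pitch class 5, so they are enharmonically equivalent.

Yes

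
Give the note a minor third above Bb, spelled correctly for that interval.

Db

A third above B lands on the letter D.
A minor third spans 3 semitones, so Bb moves to pitch class 1. On the letter D that is Db.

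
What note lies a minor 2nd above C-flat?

Dbb

C up a major second is D, so the target letter is D.
From Cb, a minor second is 1 semitone up: Dbb.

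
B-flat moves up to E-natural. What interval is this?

The letter names run B→E, a span of 3 letter steps, so the interval is some kind of fourth.
Bb to E is 6 semitones. A perfect fourth is 5, so 6 makes it augmented.

augmented fourth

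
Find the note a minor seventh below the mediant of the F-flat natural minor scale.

The mediant of Fb natural minor is Abb.
A minor seventh (10 semitones) below Abb lands on the letter B, giving Bbb.

Bbb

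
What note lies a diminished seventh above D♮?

D up a major seventh is C#, so the target letter is C.
From D, a diminished seventh is 9 semitones up: Cb.

Cb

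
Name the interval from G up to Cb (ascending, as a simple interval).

diminished fourth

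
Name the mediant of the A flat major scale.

C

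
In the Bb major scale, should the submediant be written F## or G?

Each scale degree takes a distinct letter name. Degree 6 of a scale on B must use the letter G.
G and F## are enharmonically the same pitch, but only G uses the letter G, so it is the correct spelling here.

G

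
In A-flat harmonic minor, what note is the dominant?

Eb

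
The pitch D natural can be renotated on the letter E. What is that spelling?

Ebb

D is pitch class 2. The letter E alone is pitch class 4.
To reach pitch class 2 from E requires an offset of -2 semitones, i.e. double flat: Ebb.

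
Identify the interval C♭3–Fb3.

Counting letters C–D–E–F gives a fourth.
Cb→Fb = 5 semitones, exactly the perfect fourth.

perfect fourth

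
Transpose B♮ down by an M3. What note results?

A third below B lands on the letter G.
A major third spans 4 semitones, so B moves to pitch class 7. On the letter G that is G.

G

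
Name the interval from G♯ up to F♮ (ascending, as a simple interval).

diminished seventh

The letter names run G→F, a span of 6 letter steps, so the interval is some kind of seventh.
G# to F is 9 semitones. A major seventh is 11, so 9 makes it diminished.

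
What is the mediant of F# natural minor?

The F# natural minor scale runs F# G# A B C# D E.
Degree 3 is A.

A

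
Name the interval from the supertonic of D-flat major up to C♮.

major sixth

The supertonic of Db major is Eb.
Eb up to C: letters E→C make it a sixth; 9 semitones makes it major.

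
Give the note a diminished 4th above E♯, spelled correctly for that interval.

A

A fourth above E lands on the letter A.
A diminished fourth spans 4 semitones, so E# moves to pitch class 9. On the letter A that is A.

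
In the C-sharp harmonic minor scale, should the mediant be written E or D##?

E

Each scale degree takes a distinct letter name. Degree 3 of a scale on C must use the letter E.
E and D## are enharmonically the same pitch, but only E uses the letter E, so it is the correct spelling here.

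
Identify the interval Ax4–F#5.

diminished sixth

The letter names run A→F, a span of 5 letter steps, so the interval is some kind of sixth.
A## to F# is 7 semitones. A major sixth is 9, so 7 makes it diminished.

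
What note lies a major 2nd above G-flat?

A second above G lands on the letter A.
A major second spans 2 semitones, so Gb moves to pitch class 8. On the letter A that is Ab.

Ab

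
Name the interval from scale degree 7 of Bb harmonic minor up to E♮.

perfect fifth

Scale degree 7 of Bb harmonic minor is A.
A up to E: letters A→E make it a fifth; 7 semitones makes it perfect.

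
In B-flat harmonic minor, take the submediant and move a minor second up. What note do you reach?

Abb

The submediant of Bb harmonic minor is Gb.
A minor second (1 semitone) above Gb lands on the letter A, giving Abb.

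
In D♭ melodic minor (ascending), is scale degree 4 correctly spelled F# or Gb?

Each scale degree takes a distinct letter name. Degree 4 of a scale on D must use the letter G.
Gb and F# are enharmonically the same pitch, but only Gb uses the letter G, so it is the correct spelling here.

Gb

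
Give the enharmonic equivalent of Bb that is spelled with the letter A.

A#

Plain A sits 1 semitone below Bb, so on the letter A the same pitch needs a sharp: A#.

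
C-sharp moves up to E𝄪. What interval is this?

Counting letters C–D–E gives a third.
C#→E## = 5 semitones, 1 wider than the major third (4), so augmented.

augmented third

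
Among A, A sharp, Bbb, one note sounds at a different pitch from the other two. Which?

A#

In 12-tone equal temperament, enharmonic equivalents share a pitch class. A is pitch class 9; A# is pitch class 10; Bbb is pitch class 9.
A and Bbb share pitch class 9, while A# is pitch class 10.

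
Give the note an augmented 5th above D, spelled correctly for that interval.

A#

A fifth above D lands on the letter A.
An augmented fifth spans 8 semitones, so D moves to pitch class 10. On the letter A that is A#.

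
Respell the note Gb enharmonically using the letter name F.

F#

Gb is pitch class 6. The letter F alone is pitch class 5.
To reach pitch class 6 from F requires an offset of +1 semitone, i.e. sharp: F#.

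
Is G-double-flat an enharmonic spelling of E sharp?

Yes

Gbb is pitch class 5; E# is pitch class 5.
All spellings map to pitch class 5, so they are enharmonically equivalent.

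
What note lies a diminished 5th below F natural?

F down a perfect fifth is Bb, so the target letter is B.
From F, a diminished fifth is 6 semitones down: B.

B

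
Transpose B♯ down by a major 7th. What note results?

A seventh below B lands on the letter C.
A major seventh spans 11 semitones, so B# moves to pitch class 1. On the letter C that is C#.

C#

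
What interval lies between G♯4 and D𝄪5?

augmented fifth

The letter names run G→D, a span of 4 letter steps, so the interval is some kind of fifth.
G# to D## is 8 semitones. A perfect fifth is 7, so 8 makes it augmented.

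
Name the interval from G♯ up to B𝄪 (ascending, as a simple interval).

augmented third

The letter names run G→B, a span of 2 letter steps, so the interval is some kind of third.
G# to B## is 5 semitones. A major third is 4, so 5 makes it augmented.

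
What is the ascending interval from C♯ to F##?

The letter names run C→F, a span of 3 letter steps, so the interval is some kind of fourth.
C# to F## is 6 semitones. A perfect fourth is 5, so 6 makes it augmented.

augmented fourth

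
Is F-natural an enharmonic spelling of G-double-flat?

Yes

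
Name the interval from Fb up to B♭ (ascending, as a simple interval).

The letter names run F→B, a span of 3 letter steps, so the interval is some kind of fourth.
Fb to Bb is 6 semitones. A perfect fourth is 5, so 6 makes it augmented.

augmented fourth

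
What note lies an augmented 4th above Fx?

A fourth above F lands on the letter B.
An augmented fourth spans 6 semitones, so F## moves to pitch class 1. On the letter B that is B##.

B##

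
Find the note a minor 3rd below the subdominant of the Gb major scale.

The subdominant of Gb major is Cb.
A minor third (3 semitones) below Cb lands on the letter A, giving Ab.

Ab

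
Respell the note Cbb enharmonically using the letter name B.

Cbb is pitch class 10. The letter B alone is pitch class 11.
To reach pitch class 10 from B requires an offset of -1 semitone, i.e. flat: Bb.

Bb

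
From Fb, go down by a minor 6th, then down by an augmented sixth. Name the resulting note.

Cbb

A minor sixth down from Fb is Ab (letter A, 8 semitones down).
An augmented sixth down from Ab is Cbb (letter C, 10 semitones down).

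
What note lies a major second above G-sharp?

A#

A second above G lands on the letter A.
A major second spans 2 semitones, so G# moves to pitch class 10. On the letter A that is A#.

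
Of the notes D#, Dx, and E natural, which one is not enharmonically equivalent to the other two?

D#

In 12-tone equal temperament, enharmonic equivalents share a pitch class. D# is pitch class 3; D## is pitch class 4; E is pitch class 4.
D## and E share pitch class 4, while D# is pitch class 3.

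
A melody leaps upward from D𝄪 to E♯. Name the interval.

minor second

Counting letters D–E gives a second.
D##→E# = 1 semitone, 1 narrower than the major second (2), so minor.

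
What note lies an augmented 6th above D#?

A sixth above D lands on the letter B.
An augmented sixth spans 10 semitones, so D# moves to pitch class 1. On the letter B that is B##.

B##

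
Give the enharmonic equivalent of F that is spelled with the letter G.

Gbb

Plain G sits 2 semitones above F, so on the letter G the same pitch needs a double flat: Gbb.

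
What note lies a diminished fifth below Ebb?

A fifth below E lands on the letter A.
A diminished fifth spans 6 semitones, so Ebb moves to pitch class 8. On the letter A that is Ab.

Ab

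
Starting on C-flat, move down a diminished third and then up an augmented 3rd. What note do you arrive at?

A diminished third down from Cb is A (letter A, 2 semitones down).
An augmented third up from A is C## (letter C, 5 semitones up).

C##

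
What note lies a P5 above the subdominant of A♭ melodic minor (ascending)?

The subdominant of Ab melodic minor (ascending) is Db.
A perfect fifth (7 semitones) above Db lands on the letter A, giving Ab.

Ab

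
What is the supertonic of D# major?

E#

Degree 2 takes the letter 1 step above D, which is E.
In major, degree 2 sits 2 semitones above the tonic. D# + 2 semitones is pitch class 5, spelled on E as E#.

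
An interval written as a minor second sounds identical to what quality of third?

doubly diminished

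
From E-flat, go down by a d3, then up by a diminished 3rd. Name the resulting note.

A diminished third down from Eb is C# (letter C, 2 semitones down).
A diminished third up from C# is Eb (letter E, 2 semitones up).

Eb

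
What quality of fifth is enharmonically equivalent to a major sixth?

A major sixth spans 9 semitones.
A fifth spanning 9 semitones is doubly augmented (the perfect fifth is 7).

doubly augmented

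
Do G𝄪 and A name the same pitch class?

Yes

G## is pitch class 9; A is pitch class 9.
All spellings map to pitch class 9, so they are enharmonically equivalent.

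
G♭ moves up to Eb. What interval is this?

major sixth

The letter names run G→E, a span of 5 letter steps, so the interval is some kind of sixth.
Gb to Eb is 9 semitones. A major sixth is 9, so 9 makes it major.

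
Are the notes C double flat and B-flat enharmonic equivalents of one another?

Yes

Cbb = pitch class 10 and Bb = pitch class 10 — the same pitch class, so they are enharmonic equivalents.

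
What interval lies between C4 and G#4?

Counting letters C–D–E–F–G gives a fifth.
C→G# = 8 semitones, 1 wider than the perfect fifth (7), so augmented.

augmented fifth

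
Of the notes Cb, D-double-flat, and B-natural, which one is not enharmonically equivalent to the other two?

In 12-tone equal temperament, enharmonic equivalents share a pitch class. Cb is pitch class 11; Dbb is pitch class 0; B is pitch class 11.
Cb and B share pitch class 11, while Dbb is pitch class 0.

Dbb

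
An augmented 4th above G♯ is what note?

G up a perfect fourth is C, so the target letter is C.
From G#, an augmented fourth is 6 semitones up: C##.

C##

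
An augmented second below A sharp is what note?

A second below A lands on the letter G.
An augmented second spans 3 semitones, so A# moves to pitch class 7. On the letter G that is G.

G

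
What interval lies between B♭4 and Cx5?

doubly augmented second

Counting letters B–C gives a second.
Bb→C## = 4 semitones, 2 wider than the major second (2), so doubly augmented.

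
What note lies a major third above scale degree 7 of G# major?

A##

Scale degree 7 of G# major is F##.
A major third (4 semitones) above F## lands on the letter A, giving A##.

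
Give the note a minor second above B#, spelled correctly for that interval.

C#

B up a major second is C#, so the target letter is C.
From B#, a minor second is 1 semitone up: C#.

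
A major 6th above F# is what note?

A sixth above F lands on the letter D.
A major sixth spans 9 semitones, so F# moves to pitch class 3. On the letter D that is D#.

D#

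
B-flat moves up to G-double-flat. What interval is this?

diminished sixth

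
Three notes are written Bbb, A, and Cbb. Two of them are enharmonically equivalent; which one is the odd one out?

In 12-tone equal temperament, enharmonic equivalents share a pitch class. Bbb is pitch class 9; A is pitch class 9; Cbb is pitch class 10.
Bbb and A share pitch class 9, while Cbb is pitch class 10.

Cbb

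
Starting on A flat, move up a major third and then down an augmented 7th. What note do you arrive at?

Dbb

A major third up from Ab is C (letter C, 4 semitones up).
An augmented seventh down from C is Dbb (letter D, 12 semitones down).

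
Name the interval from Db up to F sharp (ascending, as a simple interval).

Counting letters D–E–F gives a third.
Db→F# = 5 semitones, 1 wider than the major third (4), so augmented.

augmented third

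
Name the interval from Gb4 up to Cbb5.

diminished fourth

Counting letters G–A–B–C gives a fourth.
Gb→Cbb = 4 semitones, 1 narrower than the perfect fourth (5), so diminished.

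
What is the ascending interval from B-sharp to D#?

Counting letters B–C–D gives a third.
B#→D# = 3 semitones, 1 narrower than the major third (4), so minor.

minor third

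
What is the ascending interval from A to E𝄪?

doubly augmented fifth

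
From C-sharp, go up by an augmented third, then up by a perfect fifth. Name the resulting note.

An augmented third up from C# is E## (letter E, 5 semitones up).
A perfect fifth up from E## is B## (letter B, 7 semitones up).

B##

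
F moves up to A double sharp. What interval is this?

Counting letters F–G–A gives a third.
F→A## = 6 semitones, 2 wider than the major third (4), so doubly augmented.

doubly augmented third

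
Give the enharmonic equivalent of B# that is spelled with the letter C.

B# is pitch class 0. The letter C alone is pitch class 0.
Pitch class 0 on C needs no accidental: C.

C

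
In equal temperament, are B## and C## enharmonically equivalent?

No

B## is pitch class 1; C## is pitch class 2.
The pitch classes differ (1 vs. 2), so they are not enharmonic equivalents.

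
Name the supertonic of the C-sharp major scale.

D#

The C# major scale runs C# D# E# F# G# A# B#.
Degree 2 is D#.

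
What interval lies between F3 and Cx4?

doubly augmented fifth

Counting letters F–G–A–B–C gives a fifth.
F→C## = 9 semitones, 2 wider than the perfect fifth (7), so doubly augmented.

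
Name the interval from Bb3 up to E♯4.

The letter names run B→E, a span of 3 letter steps, so the interval is some kind of fourth.
Bb to E# is 7 semitones. A perfect fourth is 5, so 7 makes it doubly augmented.

doubly augmented fourth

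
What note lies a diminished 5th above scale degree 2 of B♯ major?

G#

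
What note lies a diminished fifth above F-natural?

F up a perfect fifth is C, so the target letter is C.
From F, a diminished fifth is 6 semitones up: Cb.

Cb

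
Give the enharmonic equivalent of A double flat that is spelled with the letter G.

G

Abb is pitch class 7. The letter G alone is pitch class 7.
Pitch class 7 on G needs no accidental: G.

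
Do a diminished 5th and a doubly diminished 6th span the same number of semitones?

A diminished fifth spans 6 semitones; a doubly diminished sixth spans 6.
They are enharmonically equivalent.

Yes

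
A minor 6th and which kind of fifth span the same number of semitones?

augmented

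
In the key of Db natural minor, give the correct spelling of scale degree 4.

Gb

The Db natural minor scale runs Db Eb Fb Gb Ab Bbb Cb.
Degree 4 is Gb.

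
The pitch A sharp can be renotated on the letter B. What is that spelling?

Bb

A# is pitch class 10. The letter B alone is pitch class 11.
To reach pitch class 10 from B requires an offset of -1 semitone, i.e. flat: Bb.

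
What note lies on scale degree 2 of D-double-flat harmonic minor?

Ebb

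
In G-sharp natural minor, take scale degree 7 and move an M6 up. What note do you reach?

D#

Scale degree 7 of G# natural minor is F#.
A major sixth (9 semitones) above F# lands on the letter D, giving D#.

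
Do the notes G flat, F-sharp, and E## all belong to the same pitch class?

Gb is pitch class 6; F# is pitch class 6; E## is pitch class 6.
All spellings map to pitch class 6, so they are enharmonically equivalent.

Yes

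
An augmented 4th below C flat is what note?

C down a perfect fourth is G, so the target letter is G.
From Cb, an augmented fourth is 6 semitones down: Gbb.

Gbb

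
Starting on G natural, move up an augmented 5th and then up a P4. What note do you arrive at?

An augmented fifth up from G is D# (letter D, 8 semitones up).
A perfect fourth up from D# is G# (letter G, 5 semitones up).

G#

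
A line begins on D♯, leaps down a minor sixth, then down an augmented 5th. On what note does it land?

A minor sixth down from D# is F## (letter F, 8 semitones down).
An augmented fifth down from F## is B (letter B, 8 semitones down).

B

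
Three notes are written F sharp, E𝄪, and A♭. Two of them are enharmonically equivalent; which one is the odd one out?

Ab

In 12-tone equal temperament, enharmonic equivalents share a pitch class. F# is pitch class 6; E## is pitch class 6; Ab is pitch class 8.
F# and E## share pitch class 6, while Ab is pitch class 8.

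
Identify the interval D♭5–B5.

The letter names run D→B, a span of 5 letter steps, so the interval is some kind of sixth.
Db to B is 10 semitones. A major sixth is 9, so 10 makes it augmented.

augmented sixth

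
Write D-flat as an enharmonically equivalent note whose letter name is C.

C#

Plain C sits 1 semitone below Db, so on the letter C the same pitch needs a sharp: C#.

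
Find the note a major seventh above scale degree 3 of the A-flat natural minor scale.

Scale degree 3 of Ab natural minor is Cb.
A major seventh (11 semitones) above Cb lands on the letter B, giving Bb.

Bb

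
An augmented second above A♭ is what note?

A second above A lands on the letter B.
An augmented second spans 3 semitones, so Ab moves to pitch class 11. On the letter B that is B.

B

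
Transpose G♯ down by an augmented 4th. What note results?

D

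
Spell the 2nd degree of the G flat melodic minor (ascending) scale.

Ab

Degree 2 takes the letter 1 step above G, which is A.
In melodic minor (ascending), degree 2 sits 2 semitones above the tonic. Gb + 2 semitones is pitch class 8, spelled on A as Ab.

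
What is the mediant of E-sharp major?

Degree 3 takes the letter 2 steps above E, which is G.
In major, degree 3 sits 4 semitones above the tonic. E# + 4 semitones is pitch class 9, spelled on G as G##.

G##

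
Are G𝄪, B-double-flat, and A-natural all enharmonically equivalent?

Yes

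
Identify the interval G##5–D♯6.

Counting letters G–A–B–C–D gives a fifth.
G##→D# = 6 semitones, 1 narrower than the perfect fifth (7), so diminished.

diminished fifth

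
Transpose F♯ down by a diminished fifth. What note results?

B#

A fifth below F lands on the letter B.
A diminished fifth spans 6 semitones, so F# moves to pitch class 0. On the letter B that is B#.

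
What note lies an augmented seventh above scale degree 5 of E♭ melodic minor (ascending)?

A#

Scale degree 5 of Eb melodic minor (ascending) is Bb.
An augmented seventh (12 semitones) above Bb lands on the letter A, giving A#.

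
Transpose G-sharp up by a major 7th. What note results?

F##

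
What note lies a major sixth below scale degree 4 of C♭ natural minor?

Abb

Scale degree 4 of Cb natural minor is Fb.
A major sixth (9 semitones) below Fb lands on the letter A, giving Abb.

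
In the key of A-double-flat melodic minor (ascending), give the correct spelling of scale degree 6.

Fb

The Abb melodic minor (ascending) scale runs Abb Bbb Cbb Dbb Ebb Fb Gb.
Degree 6 is Fb.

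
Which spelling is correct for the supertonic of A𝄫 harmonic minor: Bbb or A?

Each scale degree takes a distinct letter name. Degree 2 of a scale on A must use the letter B.
Bbb and A are enharmonically the same pitch, but only Bbb uses the letter B, so it is the correct spelling here.

Bbb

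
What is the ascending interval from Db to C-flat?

minor seventh

The letter names run D→C, a span of 6 letter steps, so the interval is some kind of seventh.
Db to Cb is 10 semitones. A major seventh is 11, so 10 makes it minor.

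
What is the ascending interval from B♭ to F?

perfect fifth

Counting letters B–C–D–E–F gives a fifth.
Bb→F = 7 semitones, exactly the perfect fifth.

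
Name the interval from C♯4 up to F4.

Counting letters C–D–E–F gives a fourth.
C#→F = 4 semitones, 1 narrower than the perfect fourth (5), so diminished.

diminished fourth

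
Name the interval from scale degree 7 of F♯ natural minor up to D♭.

diminished seventh

Scale degree 7 of F# natural minor is E.
E up to Db: letters E→D make it a seventh; 9 semitones makes it diminished.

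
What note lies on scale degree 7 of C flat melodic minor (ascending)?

Bb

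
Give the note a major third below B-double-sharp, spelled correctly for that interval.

A third below B lands on the letter G.
A major third spans 4 semitones, so B## moves to pitch class 9. On the letter G that is G##.

G##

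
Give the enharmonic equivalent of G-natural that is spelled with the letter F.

Plain F sits 2 semitones below G, so on the letter F the same pitch needs a double sharp: F##.

F##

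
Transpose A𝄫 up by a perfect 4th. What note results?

A up a perfect fourth is D, so the target letter is D.
From Abb, a perfect fourth is 5 semitones up: Dbb.

Dbb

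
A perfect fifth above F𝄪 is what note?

A fifth above F lands on the letter C.
A perfect fifth spans 7 semitones, so F## moves to pitch class 2. On the letter C that is C##.

C##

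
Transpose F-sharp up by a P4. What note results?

B

A fourth above F lands on the letter B.
A perfect fourth spans 5 semitones, so F# moves to pitch class 11. On the letter B that is B.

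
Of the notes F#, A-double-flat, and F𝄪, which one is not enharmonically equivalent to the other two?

In 12-tone equal temperament, enharmonic equivalents share a pitch class. F# is pitch class 6; Abb is pitch class 7; F## is pitch class 7.
Abb and F## share pitch class 7, while F# is pitch class 6.

F#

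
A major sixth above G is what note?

A sixth above G lands on the letter E.
A major sixth spans 9 semitones, so G moves to pitch class 4. On the letter E that is E.

E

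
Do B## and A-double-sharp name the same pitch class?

No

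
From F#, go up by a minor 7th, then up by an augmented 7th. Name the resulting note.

A minor seventh up from F# is E (letter E, 10 semitones up).
An augmented seventh up from E is D## (letter D, 12 semitones up).

D##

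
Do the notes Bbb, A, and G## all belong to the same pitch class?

Yes

Bbb is pitch class 9; A is pitch class 9; G## is pitch class 9.
All spellings map to pitch class 9, so they are enharmonically equivalent.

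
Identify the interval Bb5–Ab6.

minor seventh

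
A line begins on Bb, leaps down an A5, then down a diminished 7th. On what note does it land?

F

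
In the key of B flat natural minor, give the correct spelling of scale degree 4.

Eb

Degree 4 takes the letter 3 steps above B, which is E.
In natural minor, degree 4 sits 5 semitones above the tonic. Bb + 5 semitones is pitch class 3, spelled on E as Eb.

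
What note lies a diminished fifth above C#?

A fifth above C lands on the letter G.
A diminished fifth spans 6 semitones, so C# moves to pitch class 7. On the letter G that is G.

G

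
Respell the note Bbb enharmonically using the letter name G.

G##

Plain G sits 2 semitones below Bbb, so on the letter G the same pitch needs a double sharp: G##.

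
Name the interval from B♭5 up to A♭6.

minor seventh

The letter names run B→A, a span of 6 letter steps, so the interval is some kind of seventh.
Bb to Ab is 10 semitones. A major seventh is 11, so 10 makes it minor.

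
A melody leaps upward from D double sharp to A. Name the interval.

doubly diminished fifth

The letter names run D→A, a span of 4 letter steps, so the interval is some kind of fifth.
D## to A is 5 semitones. A perfect fifth is 7, so 5 makes it doubly diminished.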